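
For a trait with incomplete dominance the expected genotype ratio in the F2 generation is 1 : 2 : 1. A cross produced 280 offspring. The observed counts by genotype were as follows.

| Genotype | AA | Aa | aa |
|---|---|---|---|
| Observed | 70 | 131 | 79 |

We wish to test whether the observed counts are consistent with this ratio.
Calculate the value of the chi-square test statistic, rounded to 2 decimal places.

Ratio total = 4. Expected counts: 280×1/4 = 70, 280×2/4 = 140, 280×1/4 = 70.
AA: (70 − 70)²/70 = 0/70 = 0.000
Aa: (131 − 140)²/140 = 81/140 = 0.579
aa: (79 − 70)²/70 = 81/70 = 1.157
Sum = 1.74

1.74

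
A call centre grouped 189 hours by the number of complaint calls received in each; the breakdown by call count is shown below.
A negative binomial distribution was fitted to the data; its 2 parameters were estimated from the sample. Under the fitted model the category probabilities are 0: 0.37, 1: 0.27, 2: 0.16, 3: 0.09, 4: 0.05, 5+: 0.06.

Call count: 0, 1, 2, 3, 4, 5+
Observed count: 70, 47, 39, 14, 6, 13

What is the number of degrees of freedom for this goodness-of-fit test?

3

There are k = 6 categories and 2 parameters estimated from the data, so df = 6 − 1 − 2 = 3.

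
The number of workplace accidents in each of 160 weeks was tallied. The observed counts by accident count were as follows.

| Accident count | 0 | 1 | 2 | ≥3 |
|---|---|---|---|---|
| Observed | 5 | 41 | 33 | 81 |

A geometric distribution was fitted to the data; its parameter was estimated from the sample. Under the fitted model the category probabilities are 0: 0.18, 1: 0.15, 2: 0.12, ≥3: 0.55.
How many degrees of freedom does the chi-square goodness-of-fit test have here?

There are k = 4 categories and 1 parameter estimated from the data, so df = 4 − 1 − 1 = 2.

2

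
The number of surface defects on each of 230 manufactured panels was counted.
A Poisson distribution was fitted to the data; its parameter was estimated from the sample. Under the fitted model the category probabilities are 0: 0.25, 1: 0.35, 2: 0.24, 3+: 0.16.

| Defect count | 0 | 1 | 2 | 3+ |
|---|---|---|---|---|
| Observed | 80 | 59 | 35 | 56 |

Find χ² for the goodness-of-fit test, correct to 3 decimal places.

31.956

Expected counts E_i = n·p_i: 230×0.25 = 57.5, 230×0.35 = 80.5, 230×0.24 = 55.2, 230×0.16 = 36.8.
0: (80 − 57.5)²/57.5 = 506.25/57.5 = 8.8043
1: (59 − 80.5)²/80.5 = 462.25/80.5 = 5.7422
2: (35 − 55.2)²/55.2 = 408.04/55.2 = 7.3920
3+: (56 − 36.8)²/36.8 = 368.64/36.8 = 10.0174
Sum = 31.956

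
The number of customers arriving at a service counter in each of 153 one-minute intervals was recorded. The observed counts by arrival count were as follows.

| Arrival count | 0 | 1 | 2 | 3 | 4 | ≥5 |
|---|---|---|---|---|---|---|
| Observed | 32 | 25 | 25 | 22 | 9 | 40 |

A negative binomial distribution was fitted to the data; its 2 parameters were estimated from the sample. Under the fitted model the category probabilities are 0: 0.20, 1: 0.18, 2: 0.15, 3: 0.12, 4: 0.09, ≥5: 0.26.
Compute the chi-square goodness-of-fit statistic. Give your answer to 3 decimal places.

2.857

Expected counts E_i = n·p_i: 153×0.20 = 30.6, 153×0.18 = 27.54, 153×0.15 = 22.95, 153×0.12 = 18.36, 153×0.09 = 13.77, 153×0.26 = 39.78.
0: (32 − 30.6)²/30.6 = 1.96/30.6 = 0.0641
1: (25 − 27.54)²/27.54 = 6.4516/27.54 = 0.2343
2: (25 − 22.95)²/22.95 = 4.2025/22.95 = 0.1831
3: (22 − 18.36)²/18.36 = 13.2496/18.36 = 0.7217
4: (9 − 13.77)²/13.77 = 22.7529/13.77 = 1.6524
≥5: (40 − 39.78)²/39.78 = 0.0484/39.78 = 0.0012
Sum = 2.857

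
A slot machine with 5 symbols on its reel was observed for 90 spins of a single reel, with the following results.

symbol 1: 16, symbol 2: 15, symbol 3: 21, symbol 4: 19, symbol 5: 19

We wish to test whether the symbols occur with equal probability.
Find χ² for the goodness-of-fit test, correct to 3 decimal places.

1.333

Under H₀ each category has probability 1/5, so each expected count is 90/5 = 18.
symbol 1: (16 − 18)²/18 = 4/18 = 0.2222
symbol 2: (15 − 18)²/18 = 9/18 = 0.5000
symbol 3: (21 − 18)²/18 = 9/18 = 0.5000
symbol 4: (19 − 18)²/18 = 1/18 = 0.0556
symbol 5: (19 − 18)²/18 = 1/18 = 0.0556
Sum = 1.333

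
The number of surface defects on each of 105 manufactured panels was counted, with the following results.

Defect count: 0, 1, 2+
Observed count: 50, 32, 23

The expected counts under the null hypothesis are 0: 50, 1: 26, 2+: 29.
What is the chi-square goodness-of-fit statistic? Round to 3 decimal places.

0: (50 − 50)²/50 = 0/50 = 0.0000
1: (32 − 26)²/26 = 36/26 = 1.3846
2+: (23 − 29)²/29 = 36/29 = 1.2414
Sum = 2.626

2.626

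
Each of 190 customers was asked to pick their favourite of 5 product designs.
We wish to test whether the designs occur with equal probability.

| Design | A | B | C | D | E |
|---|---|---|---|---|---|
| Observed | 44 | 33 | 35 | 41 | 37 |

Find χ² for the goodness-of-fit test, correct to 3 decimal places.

2.105

Under H₀ each category has probability 1/5, so each expected count is 190/5 = 38.
χ² = (44−38)²/38 + (33−38)²/38 + (35−38)²/38 + (41−38)²/38 + (37−38)²/38
   = 0.9474 + 0.6579 + 0.2368 + 0.2368 + 0.0263
Sum = 2.105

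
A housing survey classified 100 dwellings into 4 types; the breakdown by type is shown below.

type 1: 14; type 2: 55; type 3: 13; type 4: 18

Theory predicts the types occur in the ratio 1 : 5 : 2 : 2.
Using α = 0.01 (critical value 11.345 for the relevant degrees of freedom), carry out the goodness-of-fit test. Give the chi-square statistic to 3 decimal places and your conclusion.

Ratio total = 10. Expected counts: 100×1/10 = 10, 100×5/10 = 50, 100×2/10 = 20, 100×2/10 = 20.
χ² = (14−10)²/10 + (55−50)²/50 + (13−20)²/20 + (18−20)²/20
   = 1.6000 + 0.5000 + 2.4500 + 0.2000
Sum = 4.750
df = 3. Since 4.750 < 11.345, we do not reject H₀.

4.750; do not reject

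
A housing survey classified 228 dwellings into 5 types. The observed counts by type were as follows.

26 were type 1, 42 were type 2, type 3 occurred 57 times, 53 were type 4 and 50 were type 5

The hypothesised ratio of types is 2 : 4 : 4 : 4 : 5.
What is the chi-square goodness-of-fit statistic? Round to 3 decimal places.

4.792

Ratio total = 19. Expected counts: 228×2/19 = 24, 228×4/19 = 48, 228×4/19 = 48, 228×4/19 = 48, 228×5/19 = 60.
type 1: (26 − 24)²/24 = 4/24 = 0.1667
type 2: (42 − 48)²/48 = 36/48 = 0.7500
type 3: (57 − 48)²/48 = 81/48 = 1.6875
type 4: (53 − 48)²/48 = 25/48 = 0.5208
type 5: (50 − 60)²/60 = 100/60 = 1.6667
Sum = 4.792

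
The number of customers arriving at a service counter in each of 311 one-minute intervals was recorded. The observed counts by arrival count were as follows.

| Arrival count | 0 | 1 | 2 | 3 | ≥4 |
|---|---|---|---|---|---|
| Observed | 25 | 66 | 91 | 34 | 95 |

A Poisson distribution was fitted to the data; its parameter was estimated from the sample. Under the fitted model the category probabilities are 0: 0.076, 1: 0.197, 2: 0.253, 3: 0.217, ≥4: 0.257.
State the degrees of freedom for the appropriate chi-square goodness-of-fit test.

3

There are k = 5 categories and 1 parameter estimated from the data, so df = 5 − 1 − 1 = 3.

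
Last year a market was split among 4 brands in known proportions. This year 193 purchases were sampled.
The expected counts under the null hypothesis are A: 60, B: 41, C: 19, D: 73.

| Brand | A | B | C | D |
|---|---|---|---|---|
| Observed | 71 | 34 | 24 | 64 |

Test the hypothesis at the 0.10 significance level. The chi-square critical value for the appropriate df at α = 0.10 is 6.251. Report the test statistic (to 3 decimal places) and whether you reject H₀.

5.637; do not reject

χ² = (71−60)²/60 + (34−41)²/41 + (24−19)²/19 + (64−73)²/73
   = 2.0167 + 1.1951 + 1.3158 + 1.1096
Sum = 5.637
df = 3. Since 5.637 < 6.251, we do not reject H₀.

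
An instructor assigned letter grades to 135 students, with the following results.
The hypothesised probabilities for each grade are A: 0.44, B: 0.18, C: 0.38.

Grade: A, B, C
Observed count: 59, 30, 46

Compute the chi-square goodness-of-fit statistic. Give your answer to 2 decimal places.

1.89

Expected counts E_i = n·p_i: 135×0.44 = 59.4, 135×0.18 = 24.3, 135×0.38 = 51.3.
A: (59 − 59.4)²/59.4 = 0.16/59.4 = 0.003
B: (30 − 24.3)²/24.3 = 32.49/24.3 = 1.337
C: (46 − 51.3)²/51.3 = 28.09/51.3 = 0.548
Sum = 1.89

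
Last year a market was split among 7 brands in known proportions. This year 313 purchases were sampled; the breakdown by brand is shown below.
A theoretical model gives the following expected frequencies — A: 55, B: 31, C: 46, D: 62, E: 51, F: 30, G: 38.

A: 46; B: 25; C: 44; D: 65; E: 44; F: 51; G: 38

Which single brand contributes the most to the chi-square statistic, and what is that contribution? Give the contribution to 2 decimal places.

F, 14.70

cat         O        E   (O−E)²/E
A          46       55      1.473
B          25       31      1.161
C          44       46      0.087
D          65       62      0.145
E          44       51      0.961
F          51       30     14.700
G          38       38      0.000
The largest term is for F: 14.70.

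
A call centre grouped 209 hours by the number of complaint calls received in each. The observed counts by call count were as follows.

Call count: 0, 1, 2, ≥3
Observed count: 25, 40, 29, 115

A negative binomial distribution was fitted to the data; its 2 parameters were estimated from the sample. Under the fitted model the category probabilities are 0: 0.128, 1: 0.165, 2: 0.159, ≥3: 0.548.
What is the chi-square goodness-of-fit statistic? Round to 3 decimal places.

Expected counts E_i = n·p_i: 209×0.128 = 26.752, 209×0.165 = 34.485, 209×0.159 = 33.231, 209×0.548 = 114.532.
0: (25 − 26.752)²/26.752 = 3.069504/26.752 = 0.1147
1: (40 − 34.485)²/34.485 = 30.415225/34.485 = 0.8820
2: (29 − 33.231)²/33.231 = 17.901361/33.231 = 0.5387
≥3: (115 − 114.532)²/114.532 = 0.219024/114.532 = 0.0019
Sum = 1.537

1.537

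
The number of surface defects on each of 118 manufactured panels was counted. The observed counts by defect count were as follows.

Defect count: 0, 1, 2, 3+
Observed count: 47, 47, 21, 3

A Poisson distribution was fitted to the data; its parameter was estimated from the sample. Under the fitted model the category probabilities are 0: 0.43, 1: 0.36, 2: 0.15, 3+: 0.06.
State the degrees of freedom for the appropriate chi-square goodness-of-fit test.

There are k = 4 categories and 1 parameter estimated from the data, so df = 4 − 1 − 1 = 2.

2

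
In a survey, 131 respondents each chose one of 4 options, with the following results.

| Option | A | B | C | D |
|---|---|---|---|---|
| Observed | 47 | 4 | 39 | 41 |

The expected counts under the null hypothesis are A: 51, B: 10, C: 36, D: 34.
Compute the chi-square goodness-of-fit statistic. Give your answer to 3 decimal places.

5.605

χ² = (47−51)²/51 + (4−10)²/10 + (39−36)²/36 + (41−34)²/34
   = 0.3137 + 3.6000 + 0.2500 + 1.4412
Sum = 5.605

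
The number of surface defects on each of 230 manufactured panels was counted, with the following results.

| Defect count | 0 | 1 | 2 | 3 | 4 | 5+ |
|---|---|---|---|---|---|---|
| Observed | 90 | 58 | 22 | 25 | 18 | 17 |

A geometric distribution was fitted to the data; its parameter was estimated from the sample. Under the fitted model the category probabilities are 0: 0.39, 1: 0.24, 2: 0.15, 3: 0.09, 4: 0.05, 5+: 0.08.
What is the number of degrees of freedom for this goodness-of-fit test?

4

There are k = 6 categories and 1 parameter estimated from the data, so df = 6 − 1 − 1 = 4.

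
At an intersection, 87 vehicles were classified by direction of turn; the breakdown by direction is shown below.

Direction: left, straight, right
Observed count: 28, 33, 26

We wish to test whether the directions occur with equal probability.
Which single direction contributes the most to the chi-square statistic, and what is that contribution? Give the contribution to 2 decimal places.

Under H₀ each category has probability 1/3, so each expected count is 87/3 = 29.
left: (28 − 29)²/29 = 1/29 = 0.034
straight: (33 − 29)²/29 = 16/29 = 0.552
right: (26 − 29)²/29 = 9/29 = 0.310
The largest term is for straight: 0.55.

straight, 0.55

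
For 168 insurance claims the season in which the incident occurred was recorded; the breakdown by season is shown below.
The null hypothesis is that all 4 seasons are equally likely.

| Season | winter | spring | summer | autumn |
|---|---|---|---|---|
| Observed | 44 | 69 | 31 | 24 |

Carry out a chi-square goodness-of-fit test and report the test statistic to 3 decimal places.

Under H₀ each category has probability 1/4, so each expected count is 168/4 = 42.
cat         O        E   (O−E)²/E
winter     44       42     0.0952
spring     69       42    17.3571
summer     31       42     2.8810
autumn     24       42     7.7143
Sum = 28.048

28.048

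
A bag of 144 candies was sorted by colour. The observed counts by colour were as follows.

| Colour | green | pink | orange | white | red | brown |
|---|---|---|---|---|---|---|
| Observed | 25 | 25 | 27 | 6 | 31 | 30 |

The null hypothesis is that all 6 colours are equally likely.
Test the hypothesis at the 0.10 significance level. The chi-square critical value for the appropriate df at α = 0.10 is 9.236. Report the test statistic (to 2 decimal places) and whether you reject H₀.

Expected count for each of the 6 categories: 144/6 = 24.
green: (25 − 24)²/24 = 1/24 = 0.042
pink: (25 − 24)²/24 = 1/24 = 0.042
orange: (27 − 24)²/24 = 9/24 = 0.375
white: (6 − 24)²/24 = 324/24 = 13.500
red: (31 − 24)²/24 = 49/24 = 2.042
brown: (30 − 24)²/24 = 36/24 = 1.500
Sum = 17.50
df = 5. Since 17.50 > 9.236, we reject H₀.

17.50; reject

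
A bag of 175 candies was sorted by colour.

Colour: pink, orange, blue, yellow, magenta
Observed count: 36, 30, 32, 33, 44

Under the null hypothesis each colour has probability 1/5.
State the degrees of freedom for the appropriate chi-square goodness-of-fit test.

There are k = 5 categories and no parameters were estimated from the data, so df = 5 − 1 = 4.

4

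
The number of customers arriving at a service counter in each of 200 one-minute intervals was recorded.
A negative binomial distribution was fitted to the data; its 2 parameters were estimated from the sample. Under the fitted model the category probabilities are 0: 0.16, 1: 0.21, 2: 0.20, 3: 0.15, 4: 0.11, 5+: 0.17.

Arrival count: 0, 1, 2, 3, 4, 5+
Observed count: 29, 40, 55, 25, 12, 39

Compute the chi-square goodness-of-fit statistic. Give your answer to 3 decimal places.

Expected counts E_i = n·p_i: 200×0.16 = 32, 200×0.21 = 42, 200×0.20 = 40, 200×0.15 = 30, 200×0.11 = 22, 200×0.17 = 34.
χ² = (29−32)²/32 + (40−42)²/42 + (55−40)²/40 + (25−30)²/30 + (12−22)²/22 + (39−34)²/34
   = 0.2813 + 0.0952 + 5.6250 + 0.8333 + 4.5455 + 0.7353
Sum = 12.116

12.116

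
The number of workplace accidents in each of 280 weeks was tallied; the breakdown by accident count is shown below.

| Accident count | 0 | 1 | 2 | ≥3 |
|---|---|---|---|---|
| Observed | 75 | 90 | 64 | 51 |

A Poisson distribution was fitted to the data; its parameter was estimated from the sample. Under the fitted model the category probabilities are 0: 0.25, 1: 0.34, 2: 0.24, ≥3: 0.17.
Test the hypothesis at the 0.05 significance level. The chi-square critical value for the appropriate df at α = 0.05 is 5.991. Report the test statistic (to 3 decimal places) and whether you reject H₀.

Expected counts E_i = n·p_i: 280×0.25 = 70, 280×0.34 = 95.2, 280×0.24 = 67.2, 280×0.17 = 47.6.
χ² = (75−70)²/70 + (90−95.2)²/95.2 + (64−67.2)²/67.2 + (51−47.6)²/47.6
   = 0.3571 + 0.2840 + 0.1524 + 0.2429
Sum = 1.036
df = 2. Since 1.036 < 5.991, we do not reject H₀.

1.036; do not reject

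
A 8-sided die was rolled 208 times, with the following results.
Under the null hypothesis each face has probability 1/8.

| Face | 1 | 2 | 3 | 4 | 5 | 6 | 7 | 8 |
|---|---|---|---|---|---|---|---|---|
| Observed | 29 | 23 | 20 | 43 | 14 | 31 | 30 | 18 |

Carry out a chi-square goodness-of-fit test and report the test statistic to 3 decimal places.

22.769

Under H₀ each category has probability 1/8, so each expected count is 208/8 = 26.
cat         O        E   (O−E)²/E
1          29       26     0.3462
2          23       26     0.3462
3          20       26     1.3846
4          43       26    11.1154
5          14       26     5.5385
6          31       26     0.9615
7          30       26     0.6154
8          18       26     2.4615
Sum = 22.769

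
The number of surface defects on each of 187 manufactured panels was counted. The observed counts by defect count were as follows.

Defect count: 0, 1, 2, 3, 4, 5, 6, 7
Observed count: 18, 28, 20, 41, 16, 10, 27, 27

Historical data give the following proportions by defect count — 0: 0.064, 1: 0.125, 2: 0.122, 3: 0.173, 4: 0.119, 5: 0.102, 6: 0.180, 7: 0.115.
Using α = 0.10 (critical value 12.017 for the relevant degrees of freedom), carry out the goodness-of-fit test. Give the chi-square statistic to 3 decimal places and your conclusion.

Expected counts E_i = n·p_i: 187×0.064 = 11.968, 187×0.125 = 23.375, 187×0.122 = 22.814, 187×0.173 = 32.351, 187×0.119 = 22.253, 187×0.102 = 19.074, 187×0.180 = 33.66, 187×0.115 = 21.505.
cat         O        E   (O−E)²/E
0          18   11.968     3.0402
1          28   23.375     0.9151
2          20   22.814     0.3471
3          41   32.351     2.3123
4          16   22.253     1.7571
5          10   19.074     4.3167
6          27    33.66     1.3178
7          27   21.505     1.4041
Sum = 15.410
df = 7. Since 15.410 > 12.017, we reject H₀.

15.410; reject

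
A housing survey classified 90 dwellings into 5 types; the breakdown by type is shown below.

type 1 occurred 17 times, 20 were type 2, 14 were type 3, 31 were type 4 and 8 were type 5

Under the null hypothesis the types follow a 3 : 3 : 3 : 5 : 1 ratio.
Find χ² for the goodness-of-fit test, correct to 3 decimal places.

Ratio total = 15. Expected counts: 90×3/15 = 18, 90×3/15 = 18, 90×3/15 = 18, 90×5/15 = 30, 90×1/15 = 6.
type 1: (17 − 18)²/18 = 1/18 = 0.0556
type 2: (20 − 18)²/18 = 4/18 = 0.2222
type 3: (14 − 18)²/18 = 16/18 = 0.8889
type 4: (31 − 30)²/30 = 1/30 = 0.0333
type 5: (8 − 6)²/6 = 4/6 = 0.6667
Sum = 1.867

1.867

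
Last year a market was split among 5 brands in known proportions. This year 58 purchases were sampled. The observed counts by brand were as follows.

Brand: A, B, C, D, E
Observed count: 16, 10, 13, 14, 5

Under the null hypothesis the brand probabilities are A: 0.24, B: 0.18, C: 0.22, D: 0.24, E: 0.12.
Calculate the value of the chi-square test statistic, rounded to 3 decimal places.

Expected counts E_i = n·p_i: 58×0.24 = 13.92, 58×0.18 = 10.44, 58×0.22 = 12.76, 58×0.24 = 13.92, 58×0.12 = 6.96.
A: (16 − 13.92)²/13.92 = 4.3264/13.92 = 0.3108
B: (10 − 10.44)²/10.44 = 0.1936/10.44 = 0.0185
C: (13 − 12.76)²/12.76 = 0.0576/12.76 = 0.0045
D: (14 − 13.92)²/13.92 = 0.0064/13.92 = 0.0005
E: (5 − 6.96)²/6.96 = 3.8416/6.96 = 0.5520
Sum = 0.886

0.886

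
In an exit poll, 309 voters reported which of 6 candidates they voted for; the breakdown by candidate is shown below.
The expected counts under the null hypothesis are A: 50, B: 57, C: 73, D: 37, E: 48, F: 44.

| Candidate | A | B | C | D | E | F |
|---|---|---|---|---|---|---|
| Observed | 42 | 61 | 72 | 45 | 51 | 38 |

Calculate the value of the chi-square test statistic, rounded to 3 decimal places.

4.310

A: (42 − 50)²/50 = 64/50 = 1.2800
B: (61 − 57)²/57 = 16/57 = 0.2807
C: (72 − 73)²/73 = 1/73 = 0.0137
D: (45 − 37)²/37 = 64/37 = 1.7297
E: (51 − 48)²/48 = 9/48 = 0.1875
F: (38 − 44)²/44 = 36/44 = 0.8182
Sum = 4.310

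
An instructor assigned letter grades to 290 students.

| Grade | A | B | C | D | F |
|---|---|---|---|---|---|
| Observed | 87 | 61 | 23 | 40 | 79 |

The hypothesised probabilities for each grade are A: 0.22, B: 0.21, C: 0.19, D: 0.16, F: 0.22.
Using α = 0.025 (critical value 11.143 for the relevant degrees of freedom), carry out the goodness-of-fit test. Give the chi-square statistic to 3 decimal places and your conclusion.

Expected counts E_i = n·p_i: 290×0.22 = 63.8, 290×0.21 = 60.9, 290×0.19 = 55.1, 290×0.16 = 46.4, 290×0.22 = 63.8.
cat         O        E   (O−E)²/E
A          87     63.8     8.4364
B          61     60.9     0.0002
C          23     55.1    18.7007
D          40     46.4     0.8828
F          79     63.8     3.6213
Sum = 31.641
df = 4. Since 31.641 > 11.143, we reject H₀.

31.641; reject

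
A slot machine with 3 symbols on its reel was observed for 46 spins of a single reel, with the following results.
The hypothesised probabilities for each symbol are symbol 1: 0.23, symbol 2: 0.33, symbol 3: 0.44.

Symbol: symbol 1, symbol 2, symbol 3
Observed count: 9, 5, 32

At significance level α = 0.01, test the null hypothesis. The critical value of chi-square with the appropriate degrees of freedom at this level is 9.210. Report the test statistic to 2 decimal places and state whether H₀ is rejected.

13.90; reject

Expected counts E_i = n·p_i: 46×0.23 = 10.58, 46×0.33 = 15.18, 46×0.44 = 20.24.
cat           O        E   (O−E)²/E
symbol 1      9    10.58      0.236
symbol 2      5    15.18      6.827
symbol 3     32    20.24      6.833
Sum = 13.90
df = 2. Since 13.90 > 9.210, we reject H₀.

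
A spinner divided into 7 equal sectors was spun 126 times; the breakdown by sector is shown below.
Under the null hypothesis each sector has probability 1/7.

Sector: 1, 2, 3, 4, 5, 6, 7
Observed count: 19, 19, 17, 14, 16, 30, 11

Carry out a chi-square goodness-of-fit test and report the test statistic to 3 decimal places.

12.000

Under H₀ each category has probability 1/7, so each expected count is 126/7 = 18.
cat         O        E   (O−E)²/E
1          19       18     0.0556
2          19       18     0.0556
3          17       18     0.0556
4          14       18     0.8889
5          16       18     0.2222
6          30       18     8.0000
7          11       18     2.7222
Sum = 12.000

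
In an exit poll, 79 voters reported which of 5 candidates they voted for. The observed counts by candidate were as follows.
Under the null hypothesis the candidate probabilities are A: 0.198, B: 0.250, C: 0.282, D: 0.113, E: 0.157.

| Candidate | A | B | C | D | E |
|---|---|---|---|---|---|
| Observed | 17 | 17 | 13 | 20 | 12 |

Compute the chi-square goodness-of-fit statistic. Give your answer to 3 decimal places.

18.113

Expected counts E_i = n·p_i: 79×0.198 = 15.642, 79×0.250 = 19.75, 79×0.282 = 22.278, 79×0.113 = 8.927, 79×0.157 = 12.403.
A: (17 − 15.642)²/15.642 = 1.844164/15.642 = 0.1179
B: (17 − 19.75)²/19.75 = 7.5625/19.75 = 0.3829
C: (13 − 22.278)²/22.278 = 86.081284/22.278 = 3.8640
D: (20 − 8.927)²/8.927 = 122.611329/8.927 = 13.7349
E: (12 − 12.403)²/12.403 = 0.162409/12.403 = 0.0131
Sum = 18.113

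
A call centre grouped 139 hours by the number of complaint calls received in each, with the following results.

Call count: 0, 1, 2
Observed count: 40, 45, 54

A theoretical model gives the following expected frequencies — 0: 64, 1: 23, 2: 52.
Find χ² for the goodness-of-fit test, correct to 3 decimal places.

30.120

cat         O        E   (O−E)²/E
0          40       64     9.0000
1          45       23    21.0435
2          54       52     0.0769
Sum = 30.120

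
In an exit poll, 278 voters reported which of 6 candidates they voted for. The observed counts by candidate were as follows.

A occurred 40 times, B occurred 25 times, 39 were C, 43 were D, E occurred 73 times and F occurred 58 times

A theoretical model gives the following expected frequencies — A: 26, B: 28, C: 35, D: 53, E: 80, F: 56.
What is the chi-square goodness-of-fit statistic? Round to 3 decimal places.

10.888

χ² = (40−26)²/26 + (25−28)²/28 + (39−35)²/35 + (43−53)²/53 + (73−80)²/80 + (58−56)²/56
   = 7.5385 + 0.3214 + 0.4571 + 1.8868 + 0.6125 + 0.0714
Sum = 10.888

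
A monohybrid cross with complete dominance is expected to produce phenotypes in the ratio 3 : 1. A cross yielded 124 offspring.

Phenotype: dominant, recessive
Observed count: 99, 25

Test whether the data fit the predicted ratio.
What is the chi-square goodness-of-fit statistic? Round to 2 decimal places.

1.55

Ratio total = 4. Expected counts: 124×3/4 = 93, 124×1/4 = 31.
χ² = (99−93)²/93 + (25−31)²/31
   = 0.387 + 1.161
Sum = 1.55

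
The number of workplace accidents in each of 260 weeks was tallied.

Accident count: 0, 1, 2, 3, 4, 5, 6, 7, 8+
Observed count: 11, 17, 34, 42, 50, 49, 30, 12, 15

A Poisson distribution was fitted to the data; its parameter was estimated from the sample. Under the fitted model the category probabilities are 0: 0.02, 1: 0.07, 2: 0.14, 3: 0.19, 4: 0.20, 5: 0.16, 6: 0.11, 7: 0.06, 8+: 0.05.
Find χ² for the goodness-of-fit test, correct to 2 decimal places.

10.42

Expected counts E_i = n·p_i: 260×0.02 = 5.2, 260×0.07 = 18.2, 260×0.14 = 36.4, 260×0.19 = 49.4, 260×0.20 = 52, 260×0.16 = 41.6, 260×0.11 = 28.6, 260×0.06 = 15.6, 260×0.05 = 13.
χ² = (11−5.2)²/5.2 + (17−18.2)²/18.2 + (34−36.4)²/36.4 + (42−49.4)²/49.4 + (50−52)²/52 + (49−41.6)²/41.6 + (30−28.6)²/28.6 + (12−15.6)²/15.6 + (15−13)²/13
   = 6.469 + 0.079 + 0.158 + 1.109 + 0.077 + 1.316 + 0.069 + 0.831 + 0.308
Sum = 10.42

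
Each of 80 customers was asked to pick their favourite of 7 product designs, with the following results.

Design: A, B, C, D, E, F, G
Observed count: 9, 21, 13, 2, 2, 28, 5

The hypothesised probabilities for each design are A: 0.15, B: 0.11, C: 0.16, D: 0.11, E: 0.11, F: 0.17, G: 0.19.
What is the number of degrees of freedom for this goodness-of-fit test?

6

There are k = 7 categories and no parameters were estimated from the data, so df = 7 − 1 = 6.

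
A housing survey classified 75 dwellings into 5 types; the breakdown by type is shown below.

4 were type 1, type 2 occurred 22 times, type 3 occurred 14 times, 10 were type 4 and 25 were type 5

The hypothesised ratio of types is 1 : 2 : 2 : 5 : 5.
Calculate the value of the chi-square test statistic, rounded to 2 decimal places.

25.20

Ratio total = 15. Expected counts: 75×1/15 = 5, 75×2/15 = 10, 75×2/15 = 10, 75×5/15 = 25, 75×5/15 = 25.
cat         O        E   (O−E)²/E
type 1      4        5      0.200
type 2     22       10     14.400
type 3     14       10      1.600
type 4     10       25      9.000
type 5     25       25      0.000
Sum = 25.20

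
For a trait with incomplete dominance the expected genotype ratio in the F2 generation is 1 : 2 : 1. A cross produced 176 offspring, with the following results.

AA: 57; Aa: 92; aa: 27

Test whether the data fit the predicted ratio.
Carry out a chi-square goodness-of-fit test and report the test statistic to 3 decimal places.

10.591

Ratio total = 4. Expected counts: 176×1/4 = 44, 176×2/4 = 88, 176×1/4 = 44.
AA: (57 − 44)²/44 = 169/44 = 3.8409
Aa: (92 − 88)²/88 = 16/88 = 0.1818
aa: (27 − 44)²/44 = 289/44 = 6.5682
Sum = 10.591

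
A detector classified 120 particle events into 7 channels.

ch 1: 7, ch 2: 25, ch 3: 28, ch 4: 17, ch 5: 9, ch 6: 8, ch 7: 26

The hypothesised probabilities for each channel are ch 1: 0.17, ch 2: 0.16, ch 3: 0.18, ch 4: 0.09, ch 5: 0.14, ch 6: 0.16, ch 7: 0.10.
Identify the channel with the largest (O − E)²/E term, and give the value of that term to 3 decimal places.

ch 7, 16.333

Expected counts E_i = n·p_i: 120×0.17 = 20.4, 120×0.16 = 19.2, 120×0.18 = 21.6, 120×0.09 = 10.8, 120×0.14 = 16.8, 120×0.16 = 19.2, 120×0.10 = 12.
χ² = (7−20.4)²/20.4 + (25−19.2)²/19.2 + (28−21.6)²/21.6 + (17−10.8)²/10.8 + (9−16.8)²/16.8 + (8−19.2)²/19.2 + (26−12)²/12
   = 8.8020 + 1.7521 + 1.8963 + 3.5593 + 3.6214 + 6.5333 + 16.3333
The largest term is for ch 7: 16.333.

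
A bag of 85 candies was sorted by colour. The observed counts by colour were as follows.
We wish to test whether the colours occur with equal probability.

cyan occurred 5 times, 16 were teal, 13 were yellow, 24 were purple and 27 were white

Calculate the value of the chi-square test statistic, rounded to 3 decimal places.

18.235

Expected count for each of the 5 categories: 85/5 = 17.
cat         O        E   (O−E)²/E
cyan        5       17     8.4706
teal       16       17     0.0588
yellow     13       17     0.9412
purple     24       17     2.8824
white      27       17     5.8824
Sum = 18.235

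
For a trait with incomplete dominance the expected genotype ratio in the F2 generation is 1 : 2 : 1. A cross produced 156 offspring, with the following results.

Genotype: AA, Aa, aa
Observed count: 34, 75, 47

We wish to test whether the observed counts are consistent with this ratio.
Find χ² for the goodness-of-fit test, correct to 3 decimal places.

2.397

Ratio total = 4. Expected counts: 156×1/4 = 39, 156×2/4 = 78, 156×1/4 = 39.
cat         O        E   (O−E)²/E
AA         34       39     0.6410
Aa         75       78     0.1154
aa         47       39     1.6410
Sum = 2.397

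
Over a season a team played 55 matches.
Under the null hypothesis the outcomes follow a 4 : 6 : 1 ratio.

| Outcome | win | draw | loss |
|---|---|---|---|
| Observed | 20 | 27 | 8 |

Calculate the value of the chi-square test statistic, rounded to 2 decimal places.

Ratio total = 11. Expected counts: 55×4/11 = 20, 55×6/11 = 30, 55×1/11 = 5.
χ² = (20−20)²/20 + (27−30)²/30 + (8−5)²/5
   = 0.000 + 0.300 + 1.800
Sum = 2.10

2.10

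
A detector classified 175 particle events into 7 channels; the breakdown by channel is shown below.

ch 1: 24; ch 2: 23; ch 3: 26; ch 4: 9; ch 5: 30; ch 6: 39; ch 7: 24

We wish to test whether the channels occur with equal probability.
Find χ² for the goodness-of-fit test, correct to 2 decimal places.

19.36

Expected count for each of the 7 categories: 175/7 = 25.
cat         O        E   (O−E)²/E
ch 1       24       25      0.040
ch 2       23       25      0.160
ch 3       26       25      0.040
ch 4        9       25     10.240
ch 5       30       25      1.000
ch 6       39       25      7.840
ch 7       24       25      0.040
Sum = 19.36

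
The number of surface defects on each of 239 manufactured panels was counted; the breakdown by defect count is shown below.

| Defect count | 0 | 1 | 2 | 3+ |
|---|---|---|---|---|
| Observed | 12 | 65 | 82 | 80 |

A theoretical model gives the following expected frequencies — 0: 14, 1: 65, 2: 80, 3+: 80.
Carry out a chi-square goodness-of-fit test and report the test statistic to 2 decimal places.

0.34

cat         O        E   (O−E)²/E
0          12       14      0.286
1          65       65      0.000
2          82       80      0.050
3+         80       80      0.000
Sum = 0.34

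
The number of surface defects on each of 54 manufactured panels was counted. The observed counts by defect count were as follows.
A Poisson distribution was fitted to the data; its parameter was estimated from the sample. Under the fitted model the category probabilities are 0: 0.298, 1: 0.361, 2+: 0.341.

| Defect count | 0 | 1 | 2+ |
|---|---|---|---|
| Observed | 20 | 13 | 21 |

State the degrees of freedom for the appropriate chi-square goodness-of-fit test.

1

There are k = 3 categories and 1 parameter estimated from the data, so df = 3 − 1 − 1 = 1.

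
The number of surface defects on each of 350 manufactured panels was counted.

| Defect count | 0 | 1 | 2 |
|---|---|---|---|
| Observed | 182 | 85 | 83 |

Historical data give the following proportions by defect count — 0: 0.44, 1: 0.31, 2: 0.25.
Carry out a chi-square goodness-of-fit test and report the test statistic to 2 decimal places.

10.41

Expected counts E_i = n·p_i: 350×0.44 = 154, 350×0.31 = 108.5, 350×0.25 = 87.5.
cat         O        E   (O−E)²/E
0         182      154      5.091
1          85    108.5      5.090
2          83     87.5      0.231
Sum = 10.41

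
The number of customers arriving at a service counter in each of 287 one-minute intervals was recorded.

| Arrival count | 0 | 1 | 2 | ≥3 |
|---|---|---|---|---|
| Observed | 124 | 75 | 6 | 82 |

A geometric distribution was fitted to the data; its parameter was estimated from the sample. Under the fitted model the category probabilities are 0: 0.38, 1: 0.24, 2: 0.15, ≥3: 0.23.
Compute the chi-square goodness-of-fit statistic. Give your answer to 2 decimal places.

38.35

Expected counts E_i = n·p_i: 287×0.38 = 109.06, 287×0.24 = 68.88, 287×0.15 = 43.05, 287×0.23 = 66.01.
cat         O        E   (O−E)²/E
0         124   109.06      2.047
1          75    68.88      0.544
2           6    43.05     31.886
≥3         82    66.01      3.873
Sum = 38.35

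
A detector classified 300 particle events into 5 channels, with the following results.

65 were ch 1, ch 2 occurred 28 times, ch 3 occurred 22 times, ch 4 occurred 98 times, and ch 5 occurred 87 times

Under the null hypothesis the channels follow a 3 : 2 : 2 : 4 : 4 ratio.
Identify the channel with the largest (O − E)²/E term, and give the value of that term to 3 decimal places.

ch 3, 8.100

Ratio total = 15. Expected counts: 300×3/15 = 60, 300×2/15 = 40, 300×2/15 = 40, 300×4/15 = 80, 300×4/15 = 80.
ch 1: (65 − 60)²/60 = 25/60 = 0.4167
ch 2: (28 − 40)²/40 = 144/40 = 3.6000
ch 3: (22 − 40)²/40 = 324/40 = 8.1000
ch 4: (98 − 80)²/80 = 324/80 = 4.0500
ch 5: (87 − 80)²/80 = 49/80 = 0.6125
The largest term is for ch 3: 8.100.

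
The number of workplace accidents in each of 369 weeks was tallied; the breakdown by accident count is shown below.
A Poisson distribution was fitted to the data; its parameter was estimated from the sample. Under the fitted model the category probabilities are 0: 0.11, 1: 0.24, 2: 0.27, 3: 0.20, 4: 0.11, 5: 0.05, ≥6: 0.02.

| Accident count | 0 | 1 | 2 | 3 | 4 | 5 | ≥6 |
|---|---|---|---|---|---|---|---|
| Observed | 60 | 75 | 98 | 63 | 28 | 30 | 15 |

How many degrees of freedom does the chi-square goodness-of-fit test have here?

There are k = 7 categories and 1 parameter estimated from the data, so df = 7 − 1 − 1 = 5.

5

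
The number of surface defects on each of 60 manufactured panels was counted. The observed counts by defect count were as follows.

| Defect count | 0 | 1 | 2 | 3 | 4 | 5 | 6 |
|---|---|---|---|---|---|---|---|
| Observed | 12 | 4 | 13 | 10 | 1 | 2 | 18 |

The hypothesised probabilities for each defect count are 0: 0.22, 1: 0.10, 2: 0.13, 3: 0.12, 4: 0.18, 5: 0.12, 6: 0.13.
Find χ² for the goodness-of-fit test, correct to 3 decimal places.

31.318

Expected counts E_i = n·p_i: 60×0.22 = 13.2, 60×0.10 = 6, 60×0.13 = 7.8, 60×0.12 = 7.2, 60×0.18 = 10.8, 60×0.12 = 7.2, 60×0.13 = 7.8.
χ² = (12−13.2)²/13.2 + (4−6)²/6 + (13−7.8)²/7.8 + (10−7.2)²/7.2 + (1−10.8)²/10.8 + (2−7.2)²/7.2 + (18−7.8)²/7.8
   = 0.1091 + 0.6667 + 3.4667 + 1.0889 + 8.8926 + 3.7556 + 13.3385
Sum = 31.318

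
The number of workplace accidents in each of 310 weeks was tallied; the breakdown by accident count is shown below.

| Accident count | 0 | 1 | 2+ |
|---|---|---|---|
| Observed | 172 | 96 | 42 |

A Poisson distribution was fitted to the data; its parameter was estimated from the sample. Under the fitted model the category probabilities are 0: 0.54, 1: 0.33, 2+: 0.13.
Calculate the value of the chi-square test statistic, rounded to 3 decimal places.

Expected counts E_i = n·p_i: 310×0.54 = 167.4, 310×0.33 = 102.3, 310×0.13 = 40.3.
cat         O        E   (O−E)²/E
0         172    167.4     0.1264
1          96    102.3     0.3880
2+         42     40.3     0.0717
Sum = 0.586

0.586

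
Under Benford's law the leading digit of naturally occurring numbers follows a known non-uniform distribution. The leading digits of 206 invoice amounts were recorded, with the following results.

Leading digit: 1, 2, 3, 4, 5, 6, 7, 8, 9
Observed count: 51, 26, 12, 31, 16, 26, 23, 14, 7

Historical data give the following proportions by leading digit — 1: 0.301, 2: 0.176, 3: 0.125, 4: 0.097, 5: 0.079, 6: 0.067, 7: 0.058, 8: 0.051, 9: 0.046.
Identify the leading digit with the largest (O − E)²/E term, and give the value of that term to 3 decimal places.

Expected counts E_i = n·p_i: 206×0.301 = 62.006, 206×0.176 = 36.256, 206×0.125 = 25.75, 206×0.097 = 19.982, 206×0.079 = 16.274, 206×0.067 = 13.802, 206×0.058 = 11.948, 206×0.051 = 10.506, 206×0.046 = 9.476.
cat         O        E   (O−E)²/E
1          51   62.006     1.9536
2          26   36.256     2.9012
3          12    25.75     7.3422
4          31   19.982     6.0753
5          16   16.274     0.0046
6          26   13.802    10.7804
7          23   11.948    10.2232
8          14   10.506     1.1620
9           7    9.476     0.6470
The largest term is for 6: 10.780.

6, 10.780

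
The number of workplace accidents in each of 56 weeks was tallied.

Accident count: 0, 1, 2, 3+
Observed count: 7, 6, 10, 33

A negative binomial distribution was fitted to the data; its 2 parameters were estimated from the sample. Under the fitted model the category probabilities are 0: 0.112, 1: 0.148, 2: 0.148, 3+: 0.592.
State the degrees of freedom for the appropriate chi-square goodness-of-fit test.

There are k = 4 categories and 2 parameters estimated from the data, so df = 4 − 1 − 2 = 1.

1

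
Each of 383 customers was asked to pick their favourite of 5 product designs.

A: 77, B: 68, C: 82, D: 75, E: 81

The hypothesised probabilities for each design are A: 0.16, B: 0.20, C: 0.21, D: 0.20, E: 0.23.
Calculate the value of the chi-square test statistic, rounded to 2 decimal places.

5.63

Expected counts E_i = n·p_i: 383×0.16 = 61.28, 383×0.20 = 76.6, 383×0.21 = 80.43, 383×0.20 = 76.6, 383×0.23 = 88.09.
χ² = (77−61.28)²/61.28 + (68−76.6)²/76.6 + (82−80.43)²/80.43 + (75−76.6)²/76.6 + (81−88.09)²/88.09
   = 4.033 + 0.966 + 0.031 + 0.033 + 0.571
Sum = 5.63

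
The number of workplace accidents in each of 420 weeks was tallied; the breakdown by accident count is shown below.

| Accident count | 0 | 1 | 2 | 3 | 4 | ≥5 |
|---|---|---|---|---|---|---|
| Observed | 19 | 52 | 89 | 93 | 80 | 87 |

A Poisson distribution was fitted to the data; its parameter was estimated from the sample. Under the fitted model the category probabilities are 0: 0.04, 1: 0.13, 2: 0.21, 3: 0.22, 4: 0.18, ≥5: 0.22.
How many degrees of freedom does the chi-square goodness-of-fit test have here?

4

There are k = 6 categories and 1 parameter estimated from the data, so df = 6 − 1 − 1 = 4.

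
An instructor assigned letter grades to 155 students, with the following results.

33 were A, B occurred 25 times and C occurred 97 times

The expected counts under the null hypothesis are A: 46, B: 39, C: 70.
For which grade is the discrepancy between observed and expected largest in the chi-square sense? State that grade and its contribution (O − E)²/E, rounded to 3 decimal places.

C, 10.414

cat         O        E   (O−E)²/E
A          33       46     3.6739
B          25       39     5.0256
C          97       70    10.4143
The largest term is for C: 10.414.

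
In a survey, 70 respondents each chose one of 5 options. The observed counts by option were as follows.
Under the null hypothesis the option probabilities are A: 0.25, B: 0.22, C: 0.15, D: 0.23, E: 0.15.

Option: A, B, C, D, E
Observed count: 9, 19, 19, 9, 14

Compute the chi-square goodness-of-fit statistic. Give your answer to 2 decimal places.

16.15

Expected counts E_i = n·p_i: 70×0.25 = 17.5, 70×0.22 = 15.4, 70×0.15 = 10.5, 70×0.23 = 16.1, 70×0.15 = 10.5.
A: (9 − 17.5)²/17.5 = 72.25/17.5 = 4.129
B: (19 − 15.4)²/15.4 = 12.96/15.4 = 0.842
C: (19 − 10.5)²/10.5 = 72.25/10.5 = 6.881
D: (9 − 16.1)²/16.1 = 50.41/16.1 = 3.131
E: (14 − 10.5)²/10.5 = 12.25/10.5 = 1.167
Sum = 16.15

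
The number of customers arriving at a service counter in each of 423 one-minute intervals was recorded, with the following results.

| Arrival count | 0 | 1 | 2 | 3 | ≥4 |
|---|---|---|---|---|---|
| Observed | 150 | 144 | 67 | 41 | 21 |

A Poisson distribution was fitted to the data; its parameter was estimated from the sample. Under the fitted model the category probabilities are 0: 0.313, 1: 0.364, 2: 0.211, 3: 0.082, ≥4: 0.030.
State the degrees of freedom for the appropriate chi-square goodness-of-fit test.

There are k = 5 categories and 1 parameter estimated from the data, so df = 5 − 1 − 1 = 3.

3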